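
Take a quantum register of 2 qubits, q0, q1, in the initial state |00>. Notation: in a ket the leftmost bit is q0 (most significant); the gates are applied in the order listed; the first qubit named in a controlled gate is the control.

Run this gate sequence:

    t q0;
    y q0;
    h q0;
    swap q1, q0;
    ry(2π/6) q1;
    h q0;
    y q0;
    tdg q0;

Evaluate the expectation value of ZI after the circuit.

The expectation value of ZI is 0.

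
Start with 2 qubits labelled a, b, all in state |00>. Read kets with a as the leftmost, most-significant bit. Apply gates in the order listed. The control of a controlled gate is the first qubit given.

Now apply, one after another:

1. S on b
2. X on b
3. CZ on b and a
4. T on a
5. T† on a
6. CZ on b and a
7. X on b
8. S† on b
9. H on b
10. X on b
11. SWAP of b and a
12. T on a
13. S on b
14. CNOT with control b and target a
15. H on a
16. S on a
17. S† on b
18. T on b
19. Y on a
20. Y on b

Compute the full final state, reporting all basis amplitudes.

After the circuit, the state carries amplitude 0 on |00>, -exp(3*I*pi/4)/2 + I/2 on |01>, 0 on |10>, -1/2 - exp(I*pi/4)/2 on |11>. Key observation: gates 1-8 undo each other exactly, leaving only the rest of the circuit to track.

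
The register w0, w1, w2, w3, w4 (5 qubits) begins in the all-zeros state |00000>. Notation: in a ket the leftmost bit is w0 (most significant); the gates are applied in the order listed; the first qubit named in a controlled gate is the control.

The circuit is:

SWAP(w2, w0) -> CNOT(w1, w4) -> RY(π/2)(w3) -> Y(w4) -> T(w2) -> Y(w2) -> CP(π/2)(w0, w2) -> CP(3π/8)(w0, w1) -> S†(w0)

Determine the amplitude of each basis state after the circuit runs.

The resulting statevector has amplitude -sqrt(2)/2 on |00101>, -sqrt(2)/2 on |00111>, and 0 on every other basis state.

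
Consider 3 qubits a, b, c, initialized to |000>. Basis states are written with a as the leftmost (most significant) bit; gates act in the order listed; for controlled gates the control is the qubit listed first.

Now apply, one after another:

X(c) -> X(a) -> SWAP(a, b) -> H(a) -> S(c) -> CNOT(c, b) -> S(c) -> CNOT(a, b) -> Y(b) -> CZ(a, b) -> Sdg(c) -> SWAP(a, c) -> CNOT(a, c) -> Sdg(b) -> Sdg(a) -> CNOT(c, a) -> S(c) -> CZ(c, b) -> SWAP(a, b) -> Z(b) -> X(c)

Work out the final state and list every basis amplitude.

After the circuit, the state carries amplitude sqrt(2)*I/2 on |011>, -sqrt(2)*I/2 on |100>, and 0 on every other basis state.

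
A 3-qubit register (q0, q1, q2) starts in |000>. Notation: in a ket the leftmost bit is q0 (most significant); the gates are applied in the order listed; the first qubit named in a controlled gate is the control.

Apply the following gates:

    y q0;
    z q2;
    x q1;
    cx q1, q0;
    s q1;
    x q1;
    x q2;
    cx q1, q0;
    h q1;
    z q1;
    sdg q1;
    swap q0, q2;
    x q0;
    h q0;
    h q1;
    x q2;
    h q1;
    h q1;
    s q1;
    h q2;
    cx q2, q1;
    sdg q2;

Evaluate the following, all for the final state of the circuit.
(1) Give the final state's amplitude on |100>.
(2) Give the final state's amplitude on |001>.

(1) The final state's coefficient on |100> equals -1/4 - I/4.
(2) |001> carries amplitude 1/4 - I/4 in the final state.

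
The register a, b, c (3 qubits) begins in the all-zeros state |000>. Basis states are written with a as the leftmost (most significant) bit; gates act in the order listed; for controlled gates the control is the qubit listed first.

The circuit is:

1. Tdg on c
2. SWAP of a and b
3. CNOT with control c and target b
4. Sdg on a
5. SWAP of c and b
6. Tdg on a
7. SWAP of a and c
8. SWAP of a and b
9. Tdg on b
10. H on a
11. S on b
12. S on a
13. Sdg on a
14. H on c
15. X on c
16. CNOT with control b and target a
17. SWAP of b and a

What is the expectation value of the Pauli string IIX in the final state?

The expectation value of IIX is 1.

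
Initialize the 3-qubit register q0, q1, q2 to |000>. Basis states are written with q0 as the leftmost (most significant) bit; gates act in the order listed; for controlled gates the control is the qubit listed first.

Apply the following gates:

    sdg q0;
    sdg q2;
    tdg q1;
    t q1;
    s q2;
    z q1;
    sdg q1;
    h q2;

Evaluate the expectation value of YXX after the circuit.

The expectation value of YXX is 0. Key observation: gates 2-5 undo each other exactly, leaving only the rest of the circuit to track.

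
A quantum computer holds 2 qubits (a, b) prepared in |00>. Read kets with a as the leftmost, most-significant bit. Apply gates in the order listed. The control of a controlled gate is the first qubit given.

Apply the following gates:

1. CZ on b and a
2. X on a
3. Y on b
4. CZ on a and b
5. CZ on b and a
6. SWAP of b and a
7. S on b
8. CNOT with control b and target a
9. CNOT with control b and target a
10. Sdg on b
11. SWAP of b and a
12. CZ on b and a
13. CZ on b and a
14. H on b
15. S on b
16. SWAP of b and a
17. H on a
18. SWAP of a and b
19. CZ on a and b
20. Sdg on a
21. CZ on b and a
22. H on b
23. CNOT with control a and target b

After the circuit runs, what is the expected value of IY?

The expectation value of IY is 1. Key observation: gates 5-12 undo each other exactly, leaving only the rest of the circuit to track.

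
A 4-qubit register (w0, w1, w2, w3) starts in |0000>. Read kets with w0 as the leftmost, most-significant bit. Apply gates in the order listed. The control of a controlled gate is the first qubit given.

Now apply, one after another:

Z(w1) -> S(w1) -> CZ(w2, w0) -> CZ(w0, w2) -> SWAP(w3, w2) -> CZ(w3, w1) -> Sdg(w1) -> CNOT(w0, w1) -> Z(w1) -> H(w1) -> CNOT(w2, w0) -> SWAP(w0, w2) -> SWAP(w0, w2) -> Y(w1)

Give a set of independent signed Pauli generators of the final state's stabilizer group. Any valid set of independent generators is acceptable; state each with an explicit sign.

One valid set of independent stabilizer generators is -IXII, +ZIII, +IIZI, +IIIZ (any independent generating set of the same group is equally correct).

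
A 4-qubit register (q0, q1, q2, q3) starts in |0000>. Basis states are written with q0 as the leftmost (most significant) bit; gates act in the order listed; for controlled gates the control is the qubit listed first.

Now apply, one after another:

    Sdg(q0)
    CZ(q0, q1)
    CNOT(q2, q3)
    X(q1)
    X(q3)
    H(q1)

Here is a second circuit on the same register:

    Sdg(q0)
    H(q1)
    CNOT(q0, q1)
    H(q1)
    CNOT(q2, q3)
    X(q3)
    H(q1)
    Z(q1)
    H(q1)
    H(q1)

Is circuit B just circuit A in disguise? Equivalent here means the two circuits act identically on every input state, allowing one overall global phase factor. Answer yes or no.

Yes, they are equivalent — the unitaries differ by at most a global phase.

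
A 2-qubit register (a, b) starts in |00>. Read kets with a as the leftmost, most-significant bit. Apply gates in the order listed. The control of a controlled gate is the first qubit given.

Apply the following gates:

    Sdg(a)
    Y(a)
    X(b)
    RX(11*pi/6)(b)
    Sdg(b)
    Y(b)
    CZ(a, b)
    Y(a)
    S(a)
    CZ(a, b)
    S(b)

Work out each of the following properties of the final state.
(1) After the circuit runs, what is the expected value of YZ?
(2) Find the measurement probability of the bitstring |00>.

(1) The expectation value of YZ is 0.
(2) Outcome |00> occurs with probability sqrt(3)/4 + 1/2.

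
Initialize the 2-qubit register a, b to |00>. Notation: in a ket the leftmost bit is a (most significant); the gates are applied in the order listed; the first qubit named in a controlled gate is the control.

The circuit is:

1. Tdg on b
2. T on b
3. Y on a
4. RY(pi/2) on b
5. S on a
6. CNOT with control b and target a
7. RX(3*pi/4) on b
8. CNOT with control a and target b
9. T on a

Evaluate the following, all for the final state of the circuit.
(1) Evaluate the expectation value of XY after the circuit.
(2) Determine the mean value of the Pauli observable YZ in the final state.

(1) In the final state, XY has expectation 1/2.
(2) In the final state, YZ has expectation 1/2.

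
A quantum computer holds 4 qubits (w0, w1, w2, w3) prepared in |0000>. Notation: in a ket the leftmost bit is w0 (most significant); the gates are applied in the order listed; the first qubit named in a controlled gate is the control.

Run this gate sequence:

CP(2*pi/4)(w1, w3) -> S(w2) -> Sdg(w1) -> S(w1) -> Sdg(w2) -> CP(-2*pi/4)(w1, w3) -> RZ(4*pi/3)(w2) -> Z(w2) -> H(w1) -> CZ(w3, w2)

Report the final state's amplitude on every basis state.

The final amplitudes are -sqrt(2)*exp(I*pi/3)/2 on |0000>, -sqrt(2)*exp(I*pi/3)/2 on |0100>, and 0 on every other basis state. Key observation: steps 1-6 multiply out to the identity, so the circuit reduces to the remaining gates.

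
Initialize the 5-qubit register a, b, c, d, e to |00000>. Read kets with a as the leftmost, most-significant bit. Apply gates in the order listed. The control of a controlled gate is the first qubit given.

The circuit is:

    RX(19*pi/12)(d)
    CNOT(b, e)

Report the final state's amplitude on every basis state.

After the circuit, the state carries amplitude -sqrt(sqrt(2) + 2)/4 - sqrt(6 - 3*sqrt(2))/4 on |00000>, -I*sqrt(3*sqrt(2) + 6)/4 + I*sqrt(2 - sqrt(2))/4 on |00010>, and 0 on every other basis state.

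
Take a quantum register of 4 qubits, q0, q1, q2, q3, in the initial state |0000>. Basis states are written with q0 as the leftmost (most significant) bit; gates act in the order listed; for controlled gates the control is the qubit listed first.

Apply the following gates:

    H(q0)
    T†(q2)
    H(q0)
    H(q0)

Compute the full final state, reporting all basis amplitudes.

The final amplitudes are sqrt(2)/2 on |0000>, sqrt(2)/2 on |1000>, and 0 on every other basis state.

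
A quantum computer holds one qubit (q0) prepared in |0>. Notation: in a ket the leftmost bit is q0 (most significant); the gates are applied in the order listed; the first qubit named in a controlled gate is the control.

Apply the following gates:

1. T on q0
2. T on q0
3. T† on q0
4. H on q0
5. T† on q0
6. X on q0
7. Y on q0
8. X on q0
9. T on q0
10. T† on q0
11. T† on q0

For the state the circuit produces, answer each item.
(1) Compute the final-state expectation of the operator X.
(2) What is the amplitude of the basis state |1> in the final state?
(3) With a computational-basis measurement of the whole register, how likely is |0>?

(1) The expectation value of X is -1.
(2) The final state's coefficient on |1> equals -sqrt(2)*exp(I*pi/4)/2.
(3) The probability of measuring |0> is 1/2.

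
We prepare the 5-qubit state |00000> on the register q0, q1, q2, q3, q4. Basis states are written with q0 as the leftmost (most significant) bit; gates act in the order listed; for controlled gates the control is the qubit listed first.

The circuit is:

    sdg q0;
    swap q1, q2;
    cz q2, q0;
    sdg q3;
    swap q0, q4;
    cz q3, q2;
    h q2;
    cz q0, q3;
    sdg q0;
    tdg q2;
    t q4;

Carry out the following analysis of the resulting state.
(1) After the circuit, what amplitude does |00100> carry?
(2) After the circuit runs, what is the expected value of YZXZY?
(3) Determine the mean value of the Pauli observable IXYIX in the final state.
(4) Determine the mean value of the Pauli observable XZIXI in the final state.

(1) |00100> carries amplitude -sqrt(2)*exp(3*I*pi/4)/2 in the final state.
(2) In the final state, YZXZY has expectation 0.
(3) The observable IXYIX averages to 0.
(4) The observable XZIXI averages to 0.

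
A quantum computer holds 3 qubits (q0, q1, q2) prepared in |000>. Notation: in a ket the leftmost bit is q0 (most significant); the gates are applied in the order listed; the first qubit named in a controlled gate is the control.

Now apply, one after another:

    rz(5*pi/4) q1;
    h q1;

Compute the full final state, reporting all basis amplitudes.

After the circuit, the state carries amplitude -sqrt(2)*exp(3*I*pi/8)/2 on |000>, -sqrt(2)*exp(3*I*pi/8)/2 on |010>, and 0 on every other basis state.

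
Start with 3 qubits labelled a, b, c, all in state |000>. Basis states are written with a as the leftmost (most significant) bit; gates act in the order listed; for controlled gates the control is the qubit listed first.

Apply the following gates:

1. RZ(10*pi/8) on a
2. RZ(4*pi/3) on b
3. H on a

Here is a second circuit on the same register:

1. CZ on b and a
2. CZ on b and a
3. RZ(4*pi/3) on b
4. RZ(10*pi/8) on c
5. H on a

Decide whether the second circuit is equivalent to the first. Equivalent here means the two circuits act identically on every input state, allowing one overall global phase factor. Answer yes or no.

No — the two circuits implement different unitaries, even allowing a global phase.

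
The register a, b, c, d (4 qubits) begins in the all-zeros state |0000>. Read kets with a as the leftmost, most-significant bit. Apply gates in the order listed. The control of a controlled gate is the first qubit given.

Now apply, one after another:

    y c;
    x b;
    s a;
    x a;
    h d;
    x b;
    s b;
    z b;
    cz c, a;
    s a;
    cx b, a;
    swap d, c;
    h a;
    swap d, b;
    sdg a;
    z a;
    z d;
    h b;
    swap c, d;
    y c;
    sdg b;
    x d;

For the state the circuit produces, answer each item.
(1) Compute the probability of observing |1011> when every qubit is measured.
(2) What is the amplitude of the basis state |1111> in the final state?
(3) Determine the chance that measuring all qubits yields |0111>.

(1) A full measurement returns |1011> with probability 1/8.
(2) The final state's coefficient on |1111> equals sqrt(2)*I/4.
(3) The probability of measuring |0111> is 1/8.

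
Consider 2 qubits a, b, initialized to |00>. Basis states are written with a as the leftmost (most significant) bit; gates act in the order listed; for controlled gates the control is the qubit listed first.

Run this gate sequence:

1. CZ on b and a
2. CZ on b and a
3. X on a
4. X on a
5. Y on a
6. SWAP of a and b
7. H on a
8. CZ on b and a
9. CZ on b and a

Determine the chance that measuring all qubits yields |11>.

The probability of measuring |11> is 1/2.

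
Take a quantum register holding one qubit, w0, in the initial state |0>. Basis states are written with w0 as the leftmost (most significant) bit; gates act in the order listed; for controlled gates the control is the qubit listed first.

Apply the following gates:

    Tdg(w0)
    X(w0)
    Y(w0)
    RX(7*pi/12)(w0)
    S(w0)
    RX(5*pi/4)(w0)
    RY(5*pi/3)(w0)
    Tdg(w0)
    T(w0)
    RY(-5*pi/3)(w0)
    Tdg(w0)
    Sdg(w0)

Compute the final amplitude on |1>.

The amplitude on |1> is (-2*sqrt(3) - sqrt(2) + sqrt(6) - 2*sqrt(3)*I - sqrt(6)*I + sqrt(2)*I)*exp(3*I*pi/4)/8. Key observation: steps 7-10 multiply out to the identity, so the circuit reduces to the remaining gates.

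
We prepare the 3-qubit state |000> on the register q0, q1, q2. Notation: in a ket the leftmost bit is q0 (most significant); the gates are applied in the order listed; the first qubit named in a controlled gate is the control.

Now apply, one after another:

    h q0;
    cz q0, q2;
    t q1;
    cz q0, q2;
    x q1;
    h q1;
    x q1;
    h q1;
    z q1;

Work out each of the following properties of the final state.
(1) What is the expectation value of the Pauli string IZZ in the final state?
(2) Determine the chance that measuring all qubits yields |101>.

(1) In the final state, IZZ has expectation -1. Key observation: the block from step 6 through step 9 cancels to the identity and can be dropped.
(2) A full measurement returns |101> with probability 0.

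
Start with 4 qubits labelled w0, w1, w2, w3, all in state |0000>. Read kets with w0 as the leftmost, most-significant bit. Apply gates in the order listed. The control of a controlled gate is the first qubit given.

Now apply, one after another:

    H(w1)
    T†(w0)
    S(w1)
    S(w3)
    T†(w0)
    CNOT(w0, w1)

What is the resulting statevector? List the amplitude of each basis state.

The resulting statevector has amplitude sqrt(2)/2 on |0000>, sqrt(2)*I/2 on |0100>, and 0 on every other basis state.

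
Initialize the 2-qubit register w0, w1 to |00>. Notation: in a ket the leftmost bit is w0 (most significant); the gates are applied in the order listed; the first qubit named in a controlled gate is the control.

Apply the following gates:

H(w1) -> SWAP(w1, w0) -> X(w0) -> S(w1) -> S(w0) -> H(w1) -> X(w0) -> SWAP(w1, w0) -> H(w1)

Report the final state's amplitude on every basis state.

The final amplitudes are sqrt(2)*(1 + I)/4 on |00>, sqrt(2)*(-1 + I)/4 on |01>, sqrt(2)*(1 + I)/4 on |10>, sqrt(2)*(-1 + I)/4 on |11>.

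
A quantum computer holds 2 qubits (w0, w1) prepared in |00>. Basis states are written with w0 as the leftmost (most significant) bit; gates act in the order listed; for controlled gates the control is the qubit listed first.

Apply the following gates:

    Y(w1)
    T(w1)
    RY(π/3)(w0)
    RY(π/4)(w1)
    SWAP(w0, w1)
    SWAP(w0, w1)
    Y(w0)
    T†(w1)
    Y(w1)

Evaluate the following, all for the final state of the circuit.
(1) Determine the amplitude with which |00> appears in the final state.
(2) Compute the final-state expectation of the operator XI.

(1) The amplitude on |00> is -I*sqrt(sqrt(2) + 2)/4.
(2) The expectation value of XI is -sqrt(3)/2.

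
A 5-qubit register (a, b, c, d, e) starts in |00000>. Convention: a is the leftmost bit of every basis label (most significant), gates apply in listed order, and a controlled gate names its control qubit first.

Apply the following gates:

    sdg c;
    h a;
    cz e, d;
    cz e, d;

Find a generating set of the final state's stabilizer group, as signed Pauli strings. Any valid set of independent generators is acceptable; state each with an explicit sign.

One valid set of independent stabilizer generators is +XIIII, +IZIII, +IIZII, +IIIZI, +IIIIZ (any independent generating set of the same group is equally correct). Key observation: gates 3-4 undo each other exactly, leaving only the rest of the circuit to track.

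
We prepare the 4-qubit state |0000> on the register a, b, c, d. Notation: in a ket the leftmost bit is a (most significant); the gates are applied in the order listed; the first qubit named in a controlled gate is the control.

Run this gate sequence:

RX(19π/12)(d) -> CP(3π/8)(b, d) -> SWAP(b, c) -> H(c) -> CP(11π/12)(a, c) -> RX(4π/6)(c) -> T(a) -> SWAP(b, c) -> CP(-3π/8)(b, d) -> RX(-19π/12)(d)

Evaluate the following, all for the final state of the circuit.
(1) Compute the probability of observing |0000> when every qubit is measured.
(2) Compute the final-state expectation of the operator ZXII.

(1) Outcome |0000> occurs with probability 1/2.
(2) The expectation value of ZXII is -sqrt(2)/8 - sqrt(12 - 6*sqrt(2))/16 + sqrt(4 - 2*sqrt(2))/16 + sqrt(2 - sqrt(2))/4 + sqrt(6)/8 + 1/2.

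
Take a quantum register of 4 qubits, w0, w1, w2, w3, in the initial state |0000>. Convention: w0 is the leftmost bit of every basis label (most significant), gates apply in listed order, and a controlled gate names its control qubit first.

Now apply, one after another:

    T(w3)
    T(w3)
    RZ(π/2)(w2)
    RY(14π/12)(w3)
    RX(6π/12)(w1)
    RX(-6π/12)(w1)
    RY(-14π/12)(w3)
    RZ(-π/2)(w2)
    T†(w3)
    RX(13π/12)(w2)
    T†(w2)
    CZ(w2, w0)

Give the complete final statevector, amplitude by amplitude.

The final amplitudes are -sqrt(sqrt(2) + 2)/4 + sqrt(6 - 3*sqrt(2))/4 on |0000>, (-sqrt(3*sqrt(2) + 6)/4 - sqrt(2 - sqrt(2))/4)*exp(I*pi/4) on |0010>, and 0 on every other basis state. Key observation: the block from step 2 through step 9 cancels to the identity and can be dropped.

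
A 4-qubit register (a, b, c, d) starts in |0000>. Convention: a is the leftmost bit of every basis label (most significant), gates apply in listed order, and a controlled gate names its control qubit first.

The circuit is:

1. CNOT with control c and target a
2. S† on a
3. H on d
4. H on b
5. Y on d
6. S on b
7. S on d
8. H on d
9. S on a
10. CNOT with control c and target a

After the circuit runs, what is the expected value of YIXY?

In the final state, YIXY has expectation 0.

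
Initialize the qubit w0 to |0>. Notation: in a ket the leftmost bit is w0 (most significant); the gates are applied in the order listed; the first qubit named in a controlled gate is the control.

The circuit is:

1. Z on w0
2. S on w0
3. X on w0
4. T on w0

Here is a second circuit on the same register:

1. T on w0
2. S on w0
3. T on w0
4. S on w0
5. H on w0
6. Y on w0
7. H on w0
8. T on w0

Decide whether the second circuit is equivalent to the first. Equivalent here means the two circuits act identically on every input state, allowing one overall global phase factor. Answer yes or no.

No: there is an input state on which the two circuits produce genuinely different outputs (not merely differing by a phase).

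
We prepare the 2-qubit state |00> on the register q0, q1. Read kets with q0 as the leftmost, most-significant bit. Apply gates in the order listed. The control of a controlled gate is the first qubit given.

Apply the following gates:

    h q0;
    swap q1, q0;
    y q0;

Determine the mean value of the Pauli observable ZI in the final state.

In the final state, ZI has expectation -1.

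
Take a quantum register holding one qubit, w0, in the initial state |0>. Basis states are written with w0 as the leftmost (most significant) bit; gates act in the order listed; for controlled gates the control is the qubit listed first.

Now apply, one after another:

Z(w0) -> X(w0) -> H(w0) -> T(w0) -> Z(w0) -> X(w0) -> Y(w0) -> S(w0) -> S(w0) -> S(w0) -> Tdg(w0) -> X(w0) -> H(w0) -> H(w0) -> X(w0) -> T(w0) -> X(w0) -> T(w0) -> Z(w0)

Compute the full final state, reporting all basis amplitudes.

The final amplitudes are sqrt(2)*exp(I*pi/4)/2 on |0>, sqrt(2)*exp(3*I*pi/4)/2 on |1>.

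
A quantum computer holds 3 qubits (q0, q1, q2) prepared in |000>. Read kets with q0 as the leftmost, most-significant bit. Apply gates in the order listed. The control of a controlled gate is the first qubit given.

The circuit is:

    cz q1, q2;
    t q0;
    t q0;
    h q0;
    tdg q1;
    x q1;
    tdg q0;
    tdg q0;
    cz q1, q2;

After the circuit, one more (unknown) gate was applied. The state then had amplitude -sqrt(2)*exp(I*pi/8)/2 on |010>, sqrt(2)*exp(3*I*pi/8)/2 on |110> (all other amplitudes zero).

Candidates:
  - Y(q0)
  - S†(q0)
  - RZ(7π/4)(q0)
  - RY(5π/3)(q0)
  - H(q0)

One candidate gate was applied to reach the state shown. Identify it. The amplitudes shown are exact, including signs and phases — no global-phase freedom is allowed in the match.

The applied gate was RZ(7π/4)(q0).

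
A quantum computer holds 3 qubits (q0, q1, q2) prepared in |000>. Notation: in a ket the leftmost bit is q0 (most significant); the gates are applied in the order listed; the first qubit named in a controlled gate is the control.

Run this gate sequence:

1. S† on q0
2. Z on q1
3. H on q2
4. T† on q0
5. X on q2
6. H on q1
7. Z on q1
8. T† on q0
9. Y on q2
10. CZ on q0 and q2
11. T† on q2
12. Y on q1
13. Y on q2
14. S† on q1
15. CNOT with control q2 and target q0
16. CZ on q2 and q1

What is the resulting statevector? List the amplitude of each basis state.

The final amplitudes are exp(I*pi/4)/2 on |000>, 0 on |001>, -exp(3*I*pi/4)/2 on |010>, 0 on |011>, 0 on |100>, I/2 on |101>, 0 on |110>, -1/2 on |111>.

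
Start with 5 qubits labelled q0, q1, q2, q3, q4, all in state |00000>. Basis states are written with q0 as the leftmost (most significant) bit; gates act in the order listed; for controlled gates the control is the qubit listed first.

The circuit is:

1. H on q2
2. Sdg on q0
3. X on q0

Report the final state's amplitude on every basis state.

The resulting statevector has amplitude sqrt(2)/2 on |10000>, sqrt(2)/2 on |10100>, and 0 on every other basis state.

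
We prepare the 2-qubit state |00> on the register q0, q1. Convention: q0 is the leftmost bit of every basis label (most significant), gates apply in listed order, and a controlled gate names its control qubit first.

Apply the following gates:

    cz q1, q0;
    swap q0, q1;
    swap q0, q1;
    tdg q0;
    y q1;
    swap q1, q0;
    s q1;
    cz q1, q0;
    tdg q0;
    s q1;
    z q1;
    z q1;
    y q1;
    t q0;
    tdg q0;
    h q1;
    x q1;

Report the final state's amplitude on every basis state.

The final amplitudes are 0 on |00>, 0 on |01>, -sqrt(2)*exp(3*I*pi/4)/2 on |10>, sqrt(2)*exp(3*I*pi/4)/2 on |11>.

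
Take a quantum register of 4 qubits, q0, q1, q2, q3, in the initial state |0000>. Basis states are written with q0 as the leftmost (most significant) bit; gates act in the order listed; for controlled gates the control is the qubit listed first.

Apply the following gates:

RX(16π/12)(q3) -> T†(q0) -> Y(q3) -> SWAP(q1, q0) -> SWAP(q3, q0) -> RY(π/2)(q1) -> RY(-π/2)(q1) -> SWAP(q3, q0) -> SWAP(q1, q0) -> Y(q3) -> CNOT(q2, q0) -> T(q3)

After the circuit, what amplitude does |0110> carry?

The amplitude on |0110> is 0.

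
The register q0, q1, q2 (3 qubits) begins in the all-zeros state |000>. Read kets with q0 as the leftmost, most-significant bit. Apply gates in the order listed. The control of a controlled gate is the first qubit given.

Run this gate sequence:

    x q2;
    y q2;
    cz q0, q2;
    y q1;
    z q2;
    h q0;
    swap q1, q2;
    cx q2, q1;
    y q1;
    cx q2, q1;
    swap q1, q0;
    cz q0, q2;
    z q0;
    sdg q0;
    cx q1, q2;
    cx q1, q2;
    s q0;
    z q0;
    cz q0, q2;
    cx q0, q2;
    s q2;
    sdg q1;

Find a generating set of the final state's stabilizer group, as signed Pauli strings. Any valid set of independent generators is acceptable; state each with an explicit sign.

One valid set of independent stabilizer generators is -IYI, -ZII, +IIZ (any independent generating set of the same group is equally correct). Key observation: gates 12-19 undo each other exactly, leaving only the rest of the circuit to track.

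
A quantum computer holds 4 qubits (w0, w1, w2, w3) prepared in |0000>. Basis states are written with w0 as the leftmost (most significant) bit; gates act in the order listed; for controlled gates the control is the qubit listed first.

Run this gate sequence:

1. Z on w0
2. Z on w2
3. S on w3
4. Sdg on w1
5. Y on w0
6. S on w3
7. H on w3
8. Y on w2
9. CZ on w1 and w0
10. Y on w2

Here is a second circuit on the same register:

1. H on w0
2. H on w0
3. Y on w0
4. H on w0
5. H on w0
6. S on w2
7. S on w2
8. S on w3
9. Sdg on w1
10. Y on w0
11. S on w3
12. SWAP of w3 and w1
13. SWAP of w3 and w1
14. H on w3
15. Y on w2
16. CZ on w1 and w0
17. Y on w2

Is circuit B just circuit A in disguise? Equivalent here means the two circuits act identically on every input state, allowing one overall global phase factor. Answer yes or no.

No: there is an input state on which the two circuits produce genuinely different outputs (not merely differing by a phase).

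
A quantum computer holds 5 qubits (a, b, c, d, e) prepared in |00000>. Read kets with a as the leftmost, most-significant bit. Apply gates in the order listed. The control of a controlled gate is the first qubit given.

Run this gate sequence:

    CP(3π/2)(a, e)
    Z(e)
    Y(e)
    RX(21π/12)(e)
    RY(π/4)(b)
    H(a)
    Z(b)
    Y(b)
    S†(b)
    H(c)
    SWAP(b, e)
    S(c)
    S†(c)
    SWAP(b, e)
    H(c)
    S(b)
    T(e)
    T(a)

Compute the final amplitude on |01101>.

The final state's coefficient on |01101> equals 0. Key observation: steps 9-16 multiply out to the identity, so the circuit reduces to the remaining gates.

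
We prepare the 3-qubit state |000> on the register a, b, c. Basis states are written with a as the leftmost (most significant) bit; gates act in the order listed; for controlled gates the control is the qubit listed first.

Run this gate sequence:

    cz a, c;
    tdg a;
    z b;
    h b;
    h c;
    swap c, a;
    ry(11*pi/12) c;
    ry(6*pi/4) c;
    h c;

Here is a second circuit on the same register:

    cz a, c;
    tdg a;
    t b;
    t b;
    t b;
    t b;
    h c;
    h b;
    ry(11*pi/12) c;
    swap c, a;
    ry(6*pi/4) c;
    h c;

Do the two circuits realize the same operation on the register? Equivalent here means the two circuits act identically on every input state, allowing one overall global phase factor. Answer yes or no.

No — the two circuits implement different unitaries, even allowing a global phase.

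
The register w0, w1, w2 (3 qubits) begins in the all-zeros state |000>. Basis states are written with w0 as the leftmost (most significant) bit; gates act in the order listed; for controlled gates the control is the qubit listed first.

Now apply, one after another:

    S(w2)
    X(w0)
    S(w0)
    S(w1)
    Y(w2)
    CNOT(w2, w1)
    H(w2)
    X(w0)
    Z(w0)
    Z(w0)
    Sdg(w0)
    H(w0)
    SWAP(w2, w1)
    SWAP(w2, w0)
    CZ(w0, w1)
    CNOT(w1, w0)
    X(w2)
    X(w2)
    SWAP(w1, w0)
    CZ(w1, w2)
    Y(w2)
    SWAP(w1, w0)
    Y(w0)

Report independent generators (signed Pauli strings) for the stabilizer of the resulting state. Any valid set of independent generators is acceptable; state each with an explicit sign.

One valid set of independent stabilizer generators is +XXZ, +IZX, +ZZI (any independent generating set of the same group is equally correct).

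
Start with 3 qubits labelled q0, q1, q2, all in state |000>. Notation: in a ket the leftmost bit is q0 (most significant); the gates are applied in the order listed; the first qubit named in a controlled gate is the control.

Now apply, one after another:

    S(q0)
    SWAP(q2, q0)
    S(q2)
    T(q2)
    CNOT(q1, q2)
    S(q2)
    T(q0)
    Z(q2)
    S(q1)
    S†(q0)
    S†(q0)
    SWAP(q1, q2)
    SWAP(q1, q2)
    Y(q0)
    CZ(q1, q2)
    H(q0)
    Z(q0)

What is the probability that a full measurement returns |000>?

Outcome |000> occurs with probability 1/2. Key observation: the block from step 12 through step 13 cancels to the identity and can be dropped.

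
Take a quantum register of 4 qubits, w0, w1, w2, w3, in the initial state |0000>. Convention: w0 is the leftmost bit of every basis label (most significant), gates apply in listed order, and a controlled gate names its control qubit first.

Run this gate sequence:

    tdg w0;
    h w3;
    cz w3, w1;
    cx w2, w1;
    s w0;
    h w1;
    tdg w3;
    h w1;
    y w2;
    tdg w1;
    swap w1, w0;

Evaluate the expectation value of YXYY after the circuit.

The observable YXYY averages to 0.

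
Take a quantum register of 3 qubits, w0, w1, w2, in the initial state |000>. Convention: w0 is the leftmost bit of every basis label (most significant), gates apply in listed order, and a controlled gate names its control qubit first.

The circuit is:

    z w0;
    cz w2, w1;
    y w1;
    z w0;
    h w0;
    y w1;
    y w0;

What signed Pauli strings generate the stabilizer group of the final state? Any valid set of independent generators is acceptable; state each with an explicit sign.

The stabilizer group can be generated by -XII, +IZI, +IIZ, among other valid generating sets.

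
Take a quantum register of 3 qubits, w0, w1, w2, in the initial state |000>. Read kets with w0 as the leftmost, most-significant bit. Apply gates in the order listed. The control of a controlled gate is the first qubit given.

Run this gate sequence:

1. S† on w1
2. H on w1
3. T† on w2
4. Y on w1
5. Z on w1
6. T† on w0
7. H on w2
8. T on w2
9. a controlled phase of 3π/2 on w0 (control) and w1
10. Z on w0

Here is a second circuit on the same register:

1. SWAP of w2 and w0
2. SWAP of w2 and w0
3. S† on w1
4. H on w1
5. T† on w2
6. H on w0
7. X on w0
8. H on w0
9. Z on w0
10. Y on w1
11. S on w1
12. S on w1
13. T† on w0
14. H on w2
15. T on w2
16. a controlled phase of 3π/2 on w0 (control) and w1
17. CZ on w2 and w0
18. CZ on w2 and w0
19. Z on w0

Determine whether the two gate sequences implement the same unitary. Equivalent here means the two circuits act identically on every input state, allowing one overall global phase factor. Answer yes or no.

Yes — the two circuits implement the same unitary up to a global phase.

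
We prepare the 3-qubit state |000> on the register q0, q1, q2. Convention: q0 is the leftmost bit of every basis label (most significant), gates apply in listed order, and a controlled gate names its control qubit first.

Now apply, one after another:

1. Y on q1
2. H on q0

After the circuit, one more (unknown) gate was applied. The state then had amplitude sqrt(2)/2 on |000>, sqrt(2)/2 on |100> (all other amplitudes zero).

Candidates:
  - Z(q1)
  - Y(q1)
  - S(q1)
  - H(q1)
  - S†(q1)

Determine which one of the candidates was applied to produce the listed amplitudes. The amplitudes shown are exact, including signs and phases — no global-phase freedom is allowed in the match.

The applied gate was Y(q1).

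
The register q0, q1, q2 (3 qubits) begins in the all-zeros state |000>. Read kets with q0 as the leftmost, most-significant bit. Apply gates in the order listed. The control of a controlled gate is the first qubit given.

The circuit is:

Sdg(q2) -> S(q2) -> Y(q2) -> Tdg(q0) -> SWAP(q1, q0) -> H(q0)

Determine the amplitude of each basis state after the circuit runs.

The resulting statevector has amplitude sqrt(2)*I/2 on |001>, sqrt(2)*I/2 on |101>, and 0 on every other basis state.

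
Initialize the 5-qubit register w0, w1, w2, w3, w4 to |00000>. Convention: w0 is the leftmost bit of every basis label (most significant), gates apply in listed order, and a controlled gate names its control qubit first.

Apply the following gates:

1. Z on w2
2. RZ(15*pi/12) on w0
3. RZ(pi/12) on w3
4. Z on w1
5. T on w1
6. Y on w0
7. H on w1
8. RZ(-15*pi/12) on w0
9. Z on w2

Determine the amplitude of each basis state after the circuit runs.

After the circuit, the state carries amplitude -sqrt(2)*exp(5*I*pi/24)/2 on |10000>, -sqrt(2)*exp(5*I*pi/24)/2 on |11000>, and 0 on every other basis state.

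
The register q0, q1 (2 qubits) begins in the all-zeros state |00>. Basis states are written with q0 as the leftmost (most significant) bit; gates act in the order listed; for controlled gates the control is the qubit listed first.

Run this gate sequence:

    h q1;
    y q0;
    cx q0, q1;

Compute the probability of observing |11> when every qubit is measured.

The probability of measuring |11> is 1/2.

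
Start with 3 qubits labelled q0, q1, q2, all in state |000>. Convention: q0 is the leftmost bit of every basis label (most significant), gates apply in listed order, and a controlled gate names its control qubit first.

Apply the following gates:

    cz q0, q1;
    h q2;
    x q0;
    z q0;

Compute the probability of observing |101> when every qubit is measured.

A full measurement returns |101> with probability 1/2.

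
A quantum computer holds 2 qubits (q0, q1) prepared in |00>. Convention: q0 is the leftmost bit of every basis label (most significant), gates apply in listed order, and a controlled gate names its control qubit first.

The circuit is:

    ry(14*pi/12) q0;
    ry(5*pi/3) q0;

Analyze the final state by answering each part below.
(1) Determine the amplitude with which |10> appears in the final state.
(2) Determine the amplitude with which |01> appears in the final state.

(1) |10> carries amplitude -sqrt(6)/4 - sqrt(2)/4 in the final state.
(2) The amplitude on |01> is 0.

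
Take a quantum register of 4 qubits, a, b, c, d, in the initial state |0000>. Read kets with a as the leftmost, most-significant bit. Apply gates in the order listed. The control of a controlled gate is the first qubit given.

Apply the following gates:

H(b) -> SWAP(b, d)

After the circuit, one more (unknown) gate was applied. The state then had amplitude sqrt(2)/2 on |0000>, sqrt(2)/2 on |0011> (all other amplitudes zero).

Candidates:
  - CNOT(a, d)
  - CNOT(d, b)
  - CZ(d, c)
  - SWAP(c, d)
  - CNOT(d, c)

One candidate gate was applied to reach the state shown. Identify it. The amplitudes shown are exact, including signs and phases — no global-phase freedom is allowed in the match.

The applied gate was CNOT(d, c).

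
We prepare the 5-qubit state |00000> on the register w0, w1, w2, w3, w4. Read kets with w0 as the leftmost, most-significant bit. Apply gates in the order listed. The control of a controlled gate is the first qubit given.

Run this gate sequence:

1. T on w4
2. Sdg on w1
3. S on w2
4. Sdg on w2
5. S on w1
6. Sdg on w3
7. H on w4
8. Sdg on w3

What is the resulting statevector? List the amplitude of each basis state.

The resulting statevector has amplitude sqrt(2)/2 on |00000>, sqrt(2)/2 on |00001>, and 0 on every other basis state. Key observation: steps 2-5 multiply out to the identity, so the circuit reduces to the remaining gates.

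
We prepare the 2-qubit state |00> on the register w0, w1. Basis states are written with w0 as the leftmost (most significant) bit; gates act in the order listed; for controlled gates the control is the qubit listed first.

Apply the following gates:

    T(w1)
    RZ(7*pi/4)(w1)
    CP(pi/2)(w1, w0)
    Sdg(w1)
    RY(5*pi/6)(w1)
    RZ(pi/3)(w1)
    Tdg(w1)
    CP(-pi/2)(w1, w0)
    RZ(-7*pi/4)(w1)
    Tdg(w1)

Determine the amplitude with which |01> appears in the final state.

|01> carries amplitude (-sqrt(6) - sqrt(2))*exp(11*I*pi/12)/4 in the final state.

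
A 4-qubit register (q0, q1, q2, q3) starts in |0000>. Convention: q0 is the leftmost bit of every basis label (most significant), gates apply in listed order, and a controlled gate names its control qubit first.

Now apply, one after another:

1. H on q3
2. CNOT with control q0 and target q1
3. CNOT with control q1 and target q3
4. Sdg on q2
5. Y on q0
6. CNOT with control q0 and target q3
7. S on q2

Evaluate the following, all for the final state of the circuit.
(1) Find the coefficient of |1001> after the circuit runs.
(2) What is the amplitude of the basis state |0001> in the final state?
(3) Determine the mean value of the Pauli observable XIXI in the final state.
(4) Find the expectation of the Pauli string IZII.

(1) |1001> carries amplitude sqrt(2)*I/2 in the final state.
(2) The final state's coefficient on |0001> equals 0.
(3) The observable XIXI averages to 0.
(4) The observable IZII averages to 1.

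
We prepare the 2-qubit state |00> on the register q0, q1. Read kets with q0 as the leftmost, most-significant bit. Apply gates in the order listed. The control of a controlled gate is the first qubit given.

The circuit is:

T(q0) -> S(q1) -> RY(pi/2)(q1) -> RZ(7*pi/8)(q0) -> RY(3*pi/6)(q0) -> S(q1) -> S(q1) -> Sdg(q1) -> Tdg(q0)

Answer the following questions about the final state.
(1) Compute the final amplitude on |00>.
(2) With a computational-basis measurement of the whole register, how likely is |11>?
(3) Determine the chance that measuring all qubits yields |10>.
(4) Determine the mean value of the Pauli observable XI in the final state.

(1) |00> carries amplitude -exp(9*I*pi/16)/2 in the final state.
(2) Outcome |11> occurs with probability 1/4.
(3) Outcome |10> occurs with probability 1/4.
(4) In the final state, XI has expectation sqrt(2)/2.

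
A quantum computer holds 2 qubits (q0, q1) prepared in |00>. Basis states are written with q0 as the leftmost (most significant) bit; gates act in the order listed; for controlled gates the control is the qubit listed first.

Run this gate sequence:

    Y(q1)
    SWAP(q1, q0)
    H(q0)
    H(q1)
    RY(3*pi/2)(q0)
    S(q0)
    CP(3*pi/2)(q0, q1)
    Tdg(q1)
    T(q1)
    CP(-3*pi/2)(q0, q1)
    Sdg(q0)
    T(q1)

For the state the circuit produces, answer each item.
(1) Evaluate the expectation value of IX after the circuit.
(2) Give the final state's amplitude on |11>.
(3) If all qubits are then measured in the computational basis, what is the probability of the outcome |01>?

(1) In the final state, IX has expectation sqrt(2)/2.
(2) |11> carries amplitude sqrt(2)*exp(3*I*pi/4)/2 in the final state.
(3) The probability of measuring |01> is 0.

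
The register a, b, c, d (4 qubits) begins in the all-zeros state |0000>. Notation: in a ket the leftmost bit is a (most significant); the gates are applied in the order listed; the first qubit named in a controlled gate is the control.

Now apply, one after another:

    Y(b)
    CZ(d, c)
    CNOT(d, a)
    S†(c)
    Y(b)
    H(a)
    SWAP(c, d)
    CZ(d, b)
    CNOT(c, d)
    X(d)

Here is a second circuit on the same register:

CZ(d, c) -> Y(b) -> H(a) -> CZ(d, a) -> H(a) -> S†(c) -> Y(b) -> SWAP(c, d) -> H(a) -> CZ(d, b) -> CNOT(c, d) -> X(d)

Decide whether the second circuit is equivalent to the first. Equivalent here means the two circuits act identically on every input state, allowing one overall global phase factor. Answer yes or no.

Yes: on every input state the two circuits agree up to one overall phase factor.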